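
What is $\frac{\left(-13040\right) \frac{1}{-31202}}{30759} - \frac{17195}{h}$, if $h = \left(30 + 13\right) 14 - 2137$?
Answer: $\frac{1650278917441}{147320445813} \approx 11.202$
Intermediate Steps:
$h = -1535$ ($h = 43 \cdot 14 - 2137 = 602 - 2137 = -1535$)
$\frac{\left(-13040\right) \frac{1}{-31202}}{30759} - \frac{17195}{h} = \frac{\left(-13040\right) \frac{1}{-31202}}{30759} - \frac{17195}{-1535} = \left(-13040\right) \left(- \frac{1}{31202}\right) \frac{1}{30759} - - \frac{3439}{307} = \frac{6520}{15601} \cdot \frac{1}{30759} + \frac{3439}{307} = \frac{6520}{479871159} + \frac{3439}{307} = \frac{1650278917441}{147320445813}$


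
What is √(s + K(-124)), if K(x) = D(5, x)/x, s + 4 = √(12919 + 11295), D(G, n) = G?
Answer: √(-15531 + 3844*√24214)/62 ≈ 12.311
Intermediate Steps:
s = -4 + √24214 (s = -4 + √(12919 + 11295) = -4 + √24214 ≈ 151.61)
K(x) = 5/x
√(s + K(-124)) = √((-4 + √24214) + 5/(-124)) = √((-4 + √24214) + 5*(-1/124)) = √((-4 + √24214) - 5/124) = √(-501/124 + √24214)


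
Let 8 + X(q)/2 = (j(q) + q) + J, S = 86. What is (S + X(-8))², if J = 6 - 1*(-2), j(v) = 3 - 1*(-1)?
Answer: 6084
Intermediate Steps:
j(v) = 4 (j(v) = 3 + 1 = 4)
J = 8 (J = 6 + 2 = 8)
X(q) = 8 + 2*q (X(q) = -16 + 2*((4 + q) + 8) = -16 + 2*(12 + q) = -16 + (24 + 2*q) = 8 + 2*q)
(S + X(-8))² = (86 + (8 + 2*(-8)))² = (86 + (8 - 16))² = (86 - 8)² = 78² = 6084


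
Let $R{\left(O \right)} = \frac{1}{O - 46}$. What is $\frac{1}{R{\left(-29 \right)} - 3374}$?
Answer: $- \frac{75}{253051} \approx -0.00029638$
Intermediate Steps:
$R{\left(O \right)} = \frac{1}{-46 + O}$
$\frac{1}{R{\left(-29 \right)} - 3374} = \frac{1}{\frac{1}{-46 - 29} - 3374} = \frac{1}{\frac{1}{-75} - 3374} = \frac{1}{- \frac{1}{75} - 3374} = \frac{1}{- \frac{253051}{75}} = - \frac{75}{253051}$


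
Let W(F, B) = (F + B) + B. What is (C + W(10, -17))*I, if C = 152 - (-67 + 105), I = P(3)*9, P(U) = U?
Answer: 2430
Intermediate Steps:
W(F, B) = F + 2*B (W(F, B) = (B + F) + B = F + 2*B)
I = 27 (I = 3*9 = 27)
C = 114 (C = 152 - 1*38 = 152 - 38 = 114)
(C + W(10, -17))*I = (114 + (10 + 2*(-17)))*27 = (114 + (10 - 34))*27 = (114 - 24)*27 = 90*27 = 2430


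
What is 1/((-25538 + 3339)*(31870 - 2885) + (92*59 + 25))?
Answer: -1/643432562 ≈ -1.5542e-9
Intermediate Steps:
1/((-25538 + 3339)*(31870 - 2885) + (92*59 + 25)) = 1/(-22199*28985 + (5428 + 25)) = 1/(-643438015 + 5453) = 1/(-643432562) = -1/643432562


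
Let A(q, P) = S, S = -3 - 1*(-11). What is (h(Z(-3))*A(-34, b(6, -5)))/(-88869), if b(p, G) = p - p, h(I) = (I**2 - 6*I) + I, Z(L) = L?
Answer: -64/29623 ≈ -0.0021605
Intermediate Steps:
h(I) = I**2 - 5*I
b(p, G) = 0
S = 8 (S = -3 + 11 = 8)
A(q, P) = 8
(h(Z(-3))*A(-34, b(6, -5)))/(-88869) = (-3*(-5 - 3)*8)/(-88869) = (-3*(-8)*8)*(-1/88869) = (24*8)*(-1/88869) = 192*(-1/88869) = -64/29623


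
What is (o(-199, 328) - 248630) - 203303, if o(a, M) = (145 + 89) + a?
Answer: -451898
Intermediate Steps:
o(a, M) = 234 + a
(o(-199, 328) - 248630) - 203303 = ((234 - 199) - 248630) - 203303 = (35 - 248630) - 203303 = -248595 - 203303 = -451898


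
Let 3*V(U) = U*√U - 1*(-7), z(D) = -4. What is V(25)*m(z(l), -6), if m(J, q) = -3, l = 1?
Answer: -132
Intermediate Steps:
V(U) = 7/3 + U^(3/2)/3 (V(U) = (U*√U - 1*(-7))/3 = (U^(3/2) + 7)/3 = (7 + U^(3/2))/3 = 7/3 + U^(3/2)/3)
V(25)*m(z(l), -6) = (7/3 + 25^(3/2)/3)*(-3) = (7/3 + (⅓)*125)*(-3) = (7/3 + 125/3)*(-3) = 44*(-3) = -132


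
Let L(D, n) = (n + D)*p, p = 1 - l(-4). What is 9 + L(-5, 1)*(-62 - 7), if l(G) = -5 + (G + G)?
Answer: 3873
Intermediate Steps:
l(G) = -5 + 2*G
p = 14 (p = 1 - (-5 + 2*(-4)) = 1 - (-5 - 8) = 1 - 1*(-13) = 1 + 13 = 14)
L(D, n) = 14*D + 14*n (L(D, n) = (n + D)*14 = (D + n)*14 = 14*D + 14*n)
9 + L(-5, 1)*(-62 - 7) = 9 + (14*(-5) + 14*1)*(-62 - 7) = 9 + (-70 + 14)*(-69) = 9 - 56*(-69) = 9 + 3864 = 3873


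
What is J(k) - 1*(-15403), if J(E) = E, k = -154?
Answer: 15249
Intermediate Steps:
J(k) - 1*(-15403) = -154 - 1*(-15403) = -154 + 15403 = 15249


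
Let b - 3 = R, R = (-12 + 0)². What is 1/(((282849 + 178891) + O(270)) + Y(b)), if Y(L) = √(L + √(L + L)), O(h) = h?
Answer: 1/(462010 + √(147 + 7*√6)) ≈ 2.1644e-6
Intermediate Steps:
R = 144 (R = (-12)² = 144)
b = 147 (b = 3 + 144 = 147)
Y(L) = √(L + √2*√L) (Y(L) = √(L + √(2*L)) = √(L + √2*√L))
1/(((282849 + 178891) + O(270)) + Y(b)) = 1/(((282849 + 178891) + 270) + √(147 + √2*√147)) = 1/((461740 + 270) + √(147 + √2*(7*√3))) = 1/(462010 + √(147 + 7*√6))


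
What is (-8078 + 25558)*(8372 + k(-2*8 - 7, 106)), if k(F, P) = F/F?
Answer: 146360040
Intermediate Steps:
k(F, P) = 1
(-8078 + 25558)*(8372 + k(-2*8 - 7, 106)) = (-8078 + 25558)*(8372 + 1) = 17480*8373 = 146360040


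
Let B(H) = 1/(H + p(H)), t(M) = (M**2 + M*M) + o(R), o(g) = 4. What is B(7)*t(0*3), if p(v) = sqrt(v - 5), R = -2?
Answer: 28/47 - 4*sqrt(2)/47 ≈ 0.47539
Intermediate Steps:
p(v) = sqrt(-5 + v)
t(M) = 4 + 2*M**2 (t(M) = (M**2 + M*M) + 4 = (M**2 + M**2) + 4 = 2*M**2 + 4 = 4 + 2*M**2)
B(H) = 1/(H + sqrt(-5 + H))
B(7)*t(0*3) = (4 + 2*(0*3)**2)/(7 + sqrt(-5 + 7)) = (4 + 2*0**2)/(7 + sqrt(2)) = (4 + 2*0)/(7 + sqrt(2)) = (4 + 0)/(7 + sqrt(2)) = 4/(7 + sqrt(2))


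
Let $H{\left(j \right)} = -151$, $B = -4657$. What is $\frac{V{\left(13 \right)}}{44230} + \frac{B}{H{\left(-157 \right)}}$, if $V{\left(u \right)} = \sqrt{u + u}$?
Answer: $\frac{4657}{151} + \frac{\sqrt{26}}{44230} \approx 30.841$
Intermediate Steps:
$V{\left(u \right)} = \sqrt{2} \sqrt{u}$ ($V{\left(u \right)} = \sqrt{2 u} = \sqrt{2} \sqrt{u}$)
$\frac{V{\left(13 \right)}}{44230} + \frac{B}{H{\left(-157 \right)}} = \frac{\sqrt{2} \sqrt{13}}{44230} - \frac{4657}{-151} = \sqrt{26} \cdot \frac{1}{44230} - - \frac{4657}{151} = \frac{\sqrt{26}}{44230} + \frac{4657}{151} = \frac{4657}{151} + \frac{\sqrt{26}}{44230}$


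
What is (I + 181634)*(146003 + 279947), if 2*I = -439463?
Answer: -16227630125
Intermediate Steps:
I = -439463/2 (I = (½)*(-439463) = -439463/2 ≈ -2.1973e+5)
(I + 181634)*(146003 + 279947) = (-439463/2 + 181634)*(146003 + 279947) = -76195/2*425950 = -16227630125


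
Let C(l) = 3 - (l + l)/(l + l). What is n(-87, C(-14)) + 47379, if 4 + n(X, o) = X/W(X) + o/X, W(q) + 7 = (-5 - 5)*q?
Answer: 3556953080/75081 ≈ 47375.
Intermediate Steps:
W(q) = -7 - 10*q (W(q) = -7 + (-5 - 5)*q = -7 - 10*q)
C(l) = 2 (C(l) = 3 - 2*l/(2*l) = 3 - 2*l*1/(2*l) = 3 - 1*1 = 3 - 1 = 2)
n(X, o) = -4 + X/(-7 - 10*X) + o/X (n(X, o) = -4 + (X/(-7 - 10*X) + o/X) = -4 + X/(-7 - 10*X) + o/X)
n(-87, C(-14)) + 47379 = (-4 + 2/(-87) - 1*(-87)/(7 + 10*(-87))) + 47379 = (-4 + 2*(-1/87) - 1*(-87)/(7 - 870)) + 47379 = (-4 - 2/87 - 1*(-87)/(-863)) + 47379 = (-4 - 2/87 - 1*(-87)*(-1/863)) + 47379 = (-4 - 2/87 - 87/863) + 47379 = -309619/75081 + 47379 = 3556953080/75081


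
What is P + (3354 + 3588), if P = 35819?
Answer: 42761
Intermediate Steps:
P + (3354 + 3588) = 35819 + (3354 + 3588) = 35819 + 6942 = 42761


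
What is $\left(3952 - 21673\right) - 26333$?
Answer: $-44054$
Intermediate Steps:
$\left(3952 - 21673\right) - 26333 = -17721 - 26333 = -44054$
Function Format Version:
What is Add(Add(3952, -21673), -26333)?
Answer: -44054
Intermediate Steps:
Add(Add(3952, -21673), -26333) = Add(-17721, -26333) = -44054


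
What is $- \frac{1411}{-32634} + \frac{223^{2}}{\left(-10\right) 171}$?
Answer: $- \frac{45012316}{1550115} \approx -29.038$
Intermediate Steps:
$- \frac{1411}{-32634} + \frac{223^{2}}{\left(-10\right) 171} = \left(-1411\right) \left(- \frac{1}{32634}\right) + \frac{49729}{-1710} = \frac{1411}{32634} + 49729 \left(- \frac{1}{1710}\right) = \frac{1411}{32634} - \frac{49729}{1710} = - \frac{45012316}{1550115}$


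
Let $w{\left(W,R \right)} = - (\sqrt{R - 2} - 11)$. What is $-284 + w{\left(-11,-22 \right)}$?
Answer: $-273 - 2 i \sqrt{6} \approx -273.0 - 4.899 i$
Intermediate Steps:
$w{\left(W,R \right)} = 11 - \sqrt{-2 + R}$ ($w{\left(W,R \right)} = - (\sqrt{-2 + R} - 11) = - (-11 + \sqrt{-2 + R}) = 11 - \sqrt{-2 + R}$)
$-284 + w{\left(-11,-22 \right)} = -284 + \left(11 - \sqrt{-2 - 22}\right) = -284 + \left(11 - \sqrt{-24}\right) = -284 + \left(11 - 2 i \sqrt{6}\right) = -273 - 2 i \sqrt{6}$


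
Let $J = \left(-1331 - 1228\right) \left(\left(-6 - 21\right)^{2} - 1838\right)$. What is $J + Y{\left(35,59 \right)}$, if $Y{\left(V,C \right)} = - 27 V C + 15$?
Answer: $2782191$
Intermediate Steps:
$Y{\left(V,C \right)} = 15 - 27 C V$ ($Y{\left(V,C \right)} = - 27 C V + 15 = 15 - 27 C V$)
$J = 2837931$ ($J = - 2559 \left(\left(-27\right)^{2} - 1838\right) = - 2559 \left(729 - 1838\right) = \left(-2559\right) \left(-1109\right) = 2837931$)
$J + Y{\left(35,59 \right)} = 2837931 + \left(15 - 1593 \cdot 35\right) = 2837931 + \left(15 - 55755\right) = 2837931 - 55740 = 2782191$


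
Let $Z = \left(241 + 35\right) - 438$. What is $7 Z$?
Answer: $-1134$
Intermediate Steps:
$Z = -162$ ($Z = 276 - 438 = -162$)
$7 Z = 7 \left(-162\right) = -1134$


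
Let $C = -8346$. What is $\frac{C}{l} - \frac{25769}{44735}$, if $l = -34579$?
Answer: $- \frac{517707941}{1546891565} \approx -0.33468$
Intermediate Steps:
$\frac{C}{l} - \frac{25769}{44735} = - \frac{8346}{-34579} - \frac{25769}{44735} = \left(-8346\right) \left(- \frac{1}{34579}\right) - \frac{25769}{44735} = \frac{8346}{34579} - \frac{25769}{44735} = - \frac{517707941}{1546891565}$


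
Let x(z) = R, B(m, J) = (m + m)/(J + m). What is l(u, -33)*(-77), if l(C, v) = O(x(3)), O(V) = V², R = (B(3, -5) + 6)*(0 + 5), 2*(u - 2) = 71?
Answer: -17325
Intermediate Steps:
u = 75/2 (u = 2 + (½)*71 = 2 + 71/2 = 75/2 ≈ 37.500)
B(m, J) = 2*m/(J + m) (B(m, J) = (2*m)/(J + m) = 2*m/(J + m))
R = 15 (R = (2*3/(-5 + 3) + 6)*(0 + 5) = (2*3/(-2) + 6)*5 = (2*3*(-½) + 6)*5 = (-3 + 6)*5 = 3*5 = 15)
x(z) = 15
l(C, v) = 225 (l(C, v) = 15² = 225)
l(u, -33)*(-77) = 225*(-77) = -17325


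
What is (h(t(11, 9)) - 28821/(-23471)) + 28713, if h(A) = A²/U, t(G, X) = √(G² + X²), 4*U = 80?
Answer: 6741887011/234710 ≈ 28724.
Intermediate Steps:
U = 20 (U = (¼)*80 = 20)
h(A) = A²/20
(h(t(11, 9)) - 28821/(-23471)) + 28713 = ((√(11² + 9²))²/20 - 28821/(-23471)) + 28713 = ((√(121 + 81))²/20 - 28821*(-1/23471)) + 28713 = ((√202)²/20 + 28821/23471) + 28713 = ((1/20)*202 + 28821/23471) + 28713 = (101/10 + 28821/23471) + 28713 = 2658781/234710 + 28713 = 6741887011/234710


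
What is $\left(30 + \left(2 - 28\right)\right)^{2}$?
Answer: $16$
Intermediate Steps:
$\left(30 + \left(2 - 28\right)\right)^{2} = \left(30 - 26\right)^{2} = 4^{2} = 16$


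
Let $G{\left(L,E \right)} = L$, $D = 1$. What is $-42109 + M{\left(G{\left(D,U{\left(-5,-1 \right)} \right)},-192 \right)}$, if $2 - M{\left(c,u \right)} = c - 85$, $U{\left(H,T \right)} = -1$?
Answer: $-42023$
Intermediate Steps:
$M{\left(c,u \right)} = 87 - c$ ($M{\left(c,u \right)} = 2 - \left(c - 85\right) = 2 - \left(-85 + c\right) = 87 - c$)
$-42109 + M{\left(G{\left(D,U{\left(-5,-1 \right)} \right)},-192 \right)} = -42109 + \left(87 - 1\right) = -42109 + 86 = -42023$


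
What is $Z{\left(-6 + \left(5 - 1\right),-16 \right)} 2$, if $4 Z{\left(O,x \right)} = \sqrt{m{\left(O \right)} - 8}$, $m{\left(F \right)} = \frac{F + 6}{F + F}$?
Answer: $\frac{3 i}{2} \approx 1.5 i$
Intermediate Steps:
$m{\left(F \right)} = \frac{6 + F}{2 F}$
$Z{\left(O,x \right)} = \frac{\sqrt{-8 + \frac{6 + O}{2 O}}}{4}$ ($Z{\left(O,x \right)} = \frac{\sqrt{\frac{6 + O}{2 O} - 8}}{4} = \frac{\sqrt{-8 + \frac{6 + O}{2 O}}}{4}$)
$Z{\left(-6 + \left(5 - 1\right),-16 \right)} 2 = \frac{\sqrt{-30 + \frac{12}{-6 + \left(5 - 1\right)}}}{8} \cdot 2 = \frac{\sqrt{-30 + \frac{12}{-6 + 4}}}{8} \cdot 2 = \frac{\sqrt{-30 + \frac{12}{-2}}}{8} \cdot 2 = \frac{\sqrt{-30 + 12 \left(- \frac{1}{2}\right)}}{8} \cdot 2 = \frac{\sqrt{-30 - 6}}{8} \cdot 2 = \frac{\sqrt{-36}}{8} \cdot 2 = \frac{6 i}{8} \cdot 2 = \frac{3 i}{4} \cdot 2 = \frac{3 i}{2}$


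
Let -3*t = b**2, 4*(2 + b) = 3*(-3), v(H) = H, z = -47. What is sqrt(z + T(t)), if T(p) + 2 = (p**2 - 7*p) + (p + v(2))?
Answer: sqrt(58465)/48 ≈ 5.0374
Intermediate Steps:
b = -17/4 (b = -2 + (3*(-3))/4 = -2 + (1/4)*(-9) = -2 - 9/4 = -17/4 ≈ -4.2500)
t = -289/48 (t = -(-17/4)**2/3 = -1/3*289/16 = -289/48 ≈ -6.0208)
T(p) = p**2 - 6*p (T(p) = -2 + ((p**2 - 7*p) + (p + 2)) = -2 + ((p**2 - 7*p) + (2 + p)) = -2 + (2 + p**2 - 6*p) = p**2 - 6*p)
sqrt(z + T(t)) = sqrt(-47 - 289*(-6 - 289/48)/48) = sqrt(-47 - 289/48*(-577/48)) = sqrt(-47 + 166753/2304) = sqrt(58465/2304) = sqrt(58465)/48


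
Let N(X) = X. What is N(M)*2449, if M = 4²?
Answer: 39184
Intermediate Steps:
M = 16
N(M)*2449 = 16*2449 = 39184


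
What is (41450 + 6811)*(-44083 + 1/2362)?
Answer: -5025130535745/2362 ≈ -2.1275e+9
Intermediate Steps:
(41450 + 6811)*(-44083 + 1/2362) = 48261*(-44083 + 1/2362) = 48261*(-104124045/2362) = -5025130535745/2362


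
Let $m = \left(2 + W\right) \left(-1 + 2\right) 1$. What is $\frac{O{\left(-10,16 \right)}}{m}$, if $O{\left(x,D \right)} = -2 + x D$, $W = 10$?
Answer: $- \frac{27}{2} \approx -13.5$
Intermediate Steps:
$O{\left(x,D \right)} = -2 + D x$
$m = 12$ ($m = \left(2 + 10\right) \left(-1 + 2\right) 1 = 12 \cdot 1 \cdot 1 = 12 \cdot 1 = 12$)
$\frac{O{\left(-10,16 \right)}}{m} = \frac{-2 + 16 \left(-10\right)}{12} = \left(-2 - 160\right) \frac{1}{12} = \left(-162\right) \frac{1}{12} = - \frac{27}{2}$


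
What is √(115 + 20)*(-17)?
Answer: -51*√15 ≈ -197.52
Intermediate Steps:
√(115 + 20)*(-17) = √135*(-17) = (3*√15)*(-17) = -51*√15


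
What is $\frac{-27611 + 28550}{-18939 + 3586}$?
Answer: $- \frac{939}{15353} \approx -0.061161$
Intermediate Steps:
$\frac{-27611 + 28550}{-18939 + 3586} = \frac{939}{-15353} = 939 \left(- \frac{1}{15353}\right) = - \frac{939}{15353}$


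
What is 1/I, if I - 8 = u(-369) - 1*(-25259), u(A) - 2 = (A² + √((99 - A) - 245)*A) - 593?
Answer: 160837/25838176666 + 369*√223/25838176666 ≈ 6.4380e-6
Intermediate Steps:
u(A) = -591 + A² + A*√(-146 - A) (u(A) = 2 + ((A² + √((99 - A) - 245)*A) - 593) = 2 + ((A² + √(-146 - A)*A) - 593) = 2 + ((A² + A*√(-146 - A)) - 593) = 2 + (-593 + A² + A*√(-146 - A)) = -591 + A² + A*√(-146 - A))
I = 160837 - 369*√223 (I = 8 + ((-591 + (-369)² - 369*√(-146 - 1*(-369))) - 1*(-25259)) = 8 + ((-591 + 136161 - 369*√(-146 + 369)) + 25259) = 8 + ((-591 + 136161 - 369*√223) + 25259) = 8 + ((135570 - 369*√223) + 25259) = 8 + (160829 - 369*√223) = 160837 - 369*√223 ≈ 1.5533e+5)
1/I = 1/(160837 - 369*√223)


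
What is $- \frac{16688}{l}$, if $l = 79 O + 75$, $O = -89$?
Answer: $\frac{4172}{1739} \approx 2.3991$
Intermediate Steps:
$l = -6956$ ($l = 79 \left(-89\right) + 75 = -7031 + 75 = -6956$)
$- \frac{16688}{l} = - \frac{16688}{-6956} = \left(-16688\right) \left(- \frac{1}{6956}\right) = \frac{4172}{1739}$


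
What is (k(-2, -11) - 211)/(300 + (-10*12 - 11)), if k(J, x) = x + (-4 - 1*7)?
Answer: -233/169 ≈ -1.3787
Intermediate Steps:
k(J, x) = -11 + x (k(J, x) = x + (-4 - 7) = x - 11 = -11 + x)
(k(-2, -11) - 211)/(300 + (-10*12 - 11)) = ((-11 - 11) - 211)/(300 + (-10*12 - 11)) = (-22 - 211)/(300 + (-120 - 11)) = -233/(300 - 131) = -233/169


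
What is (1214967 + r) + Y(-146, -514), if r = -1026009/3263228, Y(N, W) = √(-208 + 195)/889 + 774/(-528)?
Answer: 87223587525171/71791016 + I*√13/889 ≈ 1.215e+6 + 0.0040557*I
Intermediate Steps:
Y(N, W) = -129/88 + I*√13/889 (Y(N, W) = √(-13)*(1/889) + 774*(-1/528) = (I*√13)*(1/889) - 129/88 = I*√13/889 - 129/88 = -129/88 + I*√13/889)
r = -1026009/3263228 (r = -1026009*1/3263228 = -1026009/3263228 ≈ -0.31442)
(1214967 + r) + Y(-146, -514) = (1214967 - 1026009/3263228) + (-129/88 + I*√13/889) = 3964713307467/3263228 + (-129/88 + I*√13/889) = 87223587525171/71791016 + I*√13/889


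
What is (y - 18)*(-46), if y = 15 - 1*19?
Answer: 1012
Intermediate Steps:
y = -4 (y = 15 - 19 = -4)
(y - 18)*(-46) = (-4 - 18)*(-46) = -22*(-46) = 1012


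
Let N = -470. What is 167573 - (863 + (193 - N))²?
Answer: -2161103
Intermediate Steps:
167573 - (863 + (193 - N))² = 167573 - (863 + (193 - 1*(-470)))² = 167573 - (863 + (193 + 470))² = 167573 - (863 + 663)² = 167573 - 1*1526² = 167573 - 1*2328676 = 167573 - 2328676 = -2161103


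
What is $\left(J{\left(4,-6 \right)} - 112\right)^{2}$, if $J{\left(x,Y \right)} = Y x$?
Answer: $18496$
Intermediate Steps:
$\left(J{\left(4,-6 \right)} - 112\right)^{2} = \left(\left(-6\right) 4 - 112\right)^{2} = \left(-24 - 112\right)^{2} = \left(-136\right)^{2} = 18496$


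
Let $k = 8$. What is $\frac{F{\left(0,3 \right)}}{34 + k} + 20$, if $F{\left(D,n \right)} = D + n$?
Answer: $\frac{281}{14} \approx 20.071$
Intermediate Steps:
$\frac{F{\left(0,3 \right)}}{34 + k} + 20 = \frac{0 + 3}{34 + 8} + 20 = \frac{1}{42} \cdot 3 + 20 = \frac{1}{14} + 20 = \frac{281}{14}$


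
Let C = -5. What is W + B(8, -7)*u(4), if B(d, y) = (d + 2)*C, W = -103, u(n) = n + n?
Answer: -503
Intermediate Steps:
u(n) = 2*n
B(d, y) = -10 - 5*d (B(d, y) = (d + 2)*(-5) = (2 + d)*(-5) = -10 - 5*d)
W + B(8, -7)*u(4) = -103 + (-10 - 5*8)*(2*4) = -103 + (-10 - 40)*8 = -103 - 50*8 = -103 - 400 = -503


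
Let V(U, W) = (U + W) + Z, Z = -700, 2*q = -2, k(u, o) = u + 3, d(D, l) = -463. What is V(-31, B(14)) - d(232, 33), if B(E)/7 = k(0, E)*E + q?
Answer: 19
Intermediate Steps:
k(u, o) = 3 + u
q = -1 (q = (½)*(-2) = -1)
B(E) = -7 + 21*E (B(E) = 7*((3 + 0)*E - 1) = 7*(3*E - 1) = 7*(-1 + 3*E) = -7 + 21*E)
V(U, W) = -700 + U + W (V(U, W) = (U + W) - 700 = -700 + U + W)
V(-31, B(14)) - d(232, 33) = (-700 - 31 + (-7 + 21*14)) - 1*(-463) = (-700 - 31 + (-7 + 294)) + 463 = (-700 - 31 + 287) + 463 = -444 + 463 = 19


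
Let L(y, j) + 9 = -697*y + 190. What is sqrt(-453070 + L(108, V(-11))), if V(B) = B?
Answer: 33*I*sqrt(485) ≈ 726.75*I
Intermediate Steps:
L(y, j) = 181 - 697*y (L(y, j) = -9 + (-697*y + 190) = -9 + (190 - 697*y) = 181 - 697*y)
sqrt(-453070 + L(108, V(-11))) = sqrt(-453070 + (181 - 697*108)) = sqrt(-453070 + (181 - 75276)) = sqrt(-453070 - 75095) = sqrt(-528165) = 33*I*sqrt(485)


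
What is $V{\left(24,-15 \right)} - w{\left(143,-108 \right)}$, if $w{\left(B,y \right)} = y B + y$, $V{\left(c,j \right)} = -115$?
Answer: $15437$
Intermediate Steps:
$w{\left(B,y \right)} = y + B y$ ($w{\left(B,y \right)} = B y + y = y + B y$)
$V{\left(24,-15 \right)} - w{\left(143,-108 \right)} = -115 - - 108 \left(1 + 143\right) = -115 - \left(-108\right) 144 = -115 - -15552 = -115 + 15552 = 15437$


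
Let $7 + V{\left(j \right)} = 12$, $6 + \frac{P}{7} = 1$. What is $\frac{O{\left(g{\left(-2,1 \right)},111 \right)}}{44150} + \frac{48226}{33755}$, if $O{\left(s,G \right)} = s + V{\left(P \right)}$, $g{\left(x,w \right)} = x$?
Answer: $\frac{425855833}{298056650} \approx 1.4288$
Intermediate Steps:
$P = -35$ ($P = -42 + 7 \cdot 1 = -42 + 7 = -35$)
$V{\left(j \right)} = 5$ ($V{\left(j \right)} = -7 + 12 = 5$)
$O{\left(s,G \right)} = 5 + s$ ($O{\left(s,G \right)} = s + 5 = 5 + s$)
$\frac{O{\left(g{\left(-2,1 \right)},111 \right)}}{44150} + \frac{48226}{33755} = \frac{5 - 2}{44150} + \frac{48226}{33755} = 3 \cdot \frac{1}{44150} + 48226 \cdot \frac{1}{33755} = \frac{3}{44150} + \frac{48226}{33755} = \frac{425855833}{298056650}$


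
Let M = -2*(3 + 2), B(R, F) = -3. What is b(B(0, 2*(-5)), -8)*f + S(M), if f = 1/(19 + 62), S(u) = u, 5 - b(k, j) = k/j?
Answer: -6443/648 ≈ -9.9429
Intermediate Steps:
b(k, j) = 5 - k/j
M = -10 (M = -2*5 = -10)
f = 1/81 ≈ 0.012346
b(B(0, 2*(-5)), -8)*f + S(M) = (5 - 1*(-3)/(-8))*(1/81) - 10 = (5 - 1*(-3)*(-⅛))*(1/81) - 10 = (5 - 3/8)*(1/81) - 10 = (37/8)*(1/81) - 10 = 37/648 - 10 = -6443/648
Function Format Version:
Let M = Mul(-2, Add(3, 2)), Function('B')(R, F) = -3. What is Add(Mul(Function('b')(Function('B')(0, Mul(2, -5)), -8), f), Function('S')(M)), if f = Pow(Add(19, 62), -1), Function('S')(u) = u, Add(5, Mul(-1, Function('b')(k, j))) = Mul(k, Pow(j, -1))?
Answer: Rational(-6443, 648) ≈ -9.9429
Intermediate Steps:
Function('b')(k, j) = Add(5, Mul(-1, k, Pow(j, -1))) (Function('b')(k, j) = Add(5, Mul(-1, Mul(k, Pow(j, -1)))) = Add(5, Mul(-1, k, Pow(j, -1))))
M = -10 (M = Mul(-2, 5) = -10)
f = Rational(1, 81) (f = Pow(81, -1) = Rational(1, 81) ≈ 0.012346)
Add(Mul(Function('b')(Function('B')(0, Mul(2, -5)), -8), f), Function('S')(M)) = Add(Mul(Add(5, Mul(-1, -3, Pow(-8, -1))), Rational(1, 81)), -10) = Add(Mul(Add(5, Mul(-1, -3, Rational(-1, 8))), Rational(1, 81)), -10) = Add(Mul(Add(5, Rational(-3, 8)), Rational(1, 81)), -10) = Add(Mul(Rational(37, 8), Rational(1, 81)), -10) = Add(Rational(37, 648), -10) = Rational(-6443, 648)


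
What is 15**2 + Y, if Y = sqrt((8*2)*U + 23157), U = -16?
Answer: 225 + sqrt(22901) ≈ 376.33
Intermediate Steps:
Y = sqrt(22901) (Y = sqrt((8*2)*(-16) + 23157) = sqrt(16*(-16) + 23157) = sqrt(-256 + 23157) = sqrt(22901) ≈ 151.33)
15**2 + Y = 15**2 + sqrt(22901) = 225 + sqrt(22901)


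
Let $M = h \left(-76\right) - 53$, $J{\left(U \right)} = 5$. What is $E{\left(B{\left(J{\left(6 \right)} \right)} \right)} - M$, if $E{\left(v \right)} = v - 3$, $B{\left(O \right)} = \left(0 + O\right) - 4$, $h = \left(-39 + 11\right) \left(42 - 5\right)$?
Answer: $-78685$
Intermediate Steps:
$h = -1036$ ($h = \left(-28\right) 37 = -1036$)
$B{\left(O \right)} = -4 + O$ ($B{\left(O \right)} = O - 4 = -4 + O$)
$E{\left(v \right)} = -3 + v$
$M = 78683$ ($M = \left(-1036\right) \left(-76\right) - 53 = 78736 - 53 = 78683$)
$E{\left(B{\left(J{\left(6 \right)} \right)} \right)} - M = \left(-3 + \left(-4 + 5\right)\right) - 78683 = \left(-3 + 1\right) - 78683 = -2 - 78683 = -78685$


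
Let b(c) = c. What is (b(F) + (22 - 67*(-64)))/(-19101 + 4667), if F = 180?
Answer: -2245/7217 ≈ -0.31107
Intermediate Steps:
(b(F) + (22 - 67*(-64)))/(-19101 + 4667) = (180 + (22 - 67*(-64)))/(-19101 + 4667) = (180 + (22 + 4288))/(-14434) = (180 + 4310)*(-1/14434) = 4490*(-1/14434) = -2245/7217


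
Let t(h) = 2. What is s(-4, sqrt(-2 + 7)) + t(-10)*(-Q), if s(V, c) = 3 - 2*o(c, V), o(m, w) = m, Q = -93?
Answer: 189 - 2*sqrt(5) ≈ 184.53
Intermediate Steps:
s(V, c) = 3 - 2*c
s(-4, sqrt(-2 + 7)) + t(-10)*(-Q) = (3 - 2*sqrt(-2 + 7)) + 2*(-1*(-93)) = (3 - 2*sqrt(5)) + 2*93 = (3 - 2*sqrt(5)) + 186 = 189 - 2*sqrt(5)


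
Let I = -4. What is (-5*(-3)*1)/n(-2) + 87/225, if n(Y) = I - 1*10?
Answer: -719/1050 ≈ -0.68476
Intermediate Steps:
n(Y) = -14 (n(Y) = -4 - 1*10 = -4 - 10 = -14)
(-5*(-3)*1)/n(-2) + 87/225 = (-5*(-3)*1)/(-14) + 87/225 = (15*1)*(-1/14) + 87*(1/225) = 15*(-1/14) + 29/75 = -15/14 + 29/75 = -719/1050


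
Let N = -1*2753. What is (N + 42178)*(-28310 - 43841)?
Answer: -2844553175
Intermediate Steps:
N = -2753
(N + 42178)*(-28310 - 43841) = (-2753 + 42178)*(-28310 - 43841) = 39425*(-72151) = -2844553175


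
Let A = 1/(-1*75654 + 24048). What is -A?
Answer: 1/51606 ≈ 1.9378e-5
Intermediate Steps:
A = -1/51606 (A = 1/(-75654 + 24048) = 1/(-51606) = -1/51606 ≈ -1.9378e-5)
-A = -1*(-1/51606) = 1/51606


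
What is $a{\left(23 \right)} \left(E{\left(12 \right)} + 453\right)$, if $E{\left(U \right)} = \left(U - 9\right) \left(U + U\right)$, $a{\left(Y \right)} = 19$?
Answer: $9975$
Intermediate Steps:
$E{\left(U \right)} = 2 U \left(-9 + U\right)$ ($E{\left(U \right)} = \left(-9 + U\right) 2 U = 2 U \left(-9 + U\right)$)
$a{\left(23 \right)} \left(E{\left(12 \right)} + 453\right) = 19 \left(2 \cdot 12 \left(-9 + 12\right) + 453\right) = 19 \left(2 \cdot 12 \cdot 3 + 453\right) = 19 \left(72 + 453\right) = 19 \cdot 525 = 9975$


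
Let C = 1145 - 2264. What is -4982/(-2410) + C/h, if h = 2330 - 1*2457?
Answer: 1664752/153035 ≈ 10.878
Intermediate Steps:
C = -1119
h = -127 (h = 2330 - 2457 = -127)
-4982/(-2410) + C/h = -4982/(-2410) - 1119/(-127) = -4982*(-1/2410) - 1119*(-1/127) = 2491/1205 + 1119/127 = 1664752/153035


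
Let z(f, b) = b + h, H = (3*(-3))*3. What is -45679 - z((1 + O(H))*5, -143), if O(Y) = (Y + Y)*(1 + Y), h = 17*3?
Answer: -45587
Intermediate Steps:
h = 51
H = -27 (H = -9*3 = -27)
O(Y) = 2*Y*(1 + Y) (O(Y) = (2*Y)*(1 + Y) = 2*Y*(1 + Y))
z(f, b) = 51 + b (z(f, b) = b + 51 = 51 + b)
-45679 - z((1 + O(H))*5, -143) = -45679 - (51 - 143) = -45679 - 1*(-92) = -45679 + 92 = -45587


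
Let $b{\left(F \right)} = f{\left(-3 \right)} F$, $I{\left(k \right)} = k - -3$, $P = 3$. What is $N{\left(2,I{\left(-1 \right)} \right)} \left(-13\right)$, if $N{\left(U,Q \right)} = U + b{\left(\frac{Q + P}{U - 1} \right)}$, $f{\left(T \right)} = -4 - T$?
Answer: $39$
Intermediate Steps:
$I{\left(k \right)} = 3 + k$ ($I{\left(k \right)} = k + 3 = 3 + k$)
$b{\left(F \right)} = - F$ ($b{\left(F \right)} = \left(-4 - -3\right) F = \left(-4 + 3\right) F = - F$)
$N{\left(U,Q \right)} = U - \frac{3 + Q}{-1 + U}$ ($N{\left(U,Q \right)} = U - \frac{Q + 3}{U - 1} = U - \frac{3 + Q}{-1 + U}$)
$N{\left(2,I{\left(-1 \right)} \right)} \left(-13\right) = \frac{-3 - \left(3 - 1\right) + 2 \left(-1 + 2\right)}{-1 + 2} \left(-13\right) = \frac{-3 - 2 + 2 \cdot 1}{1} \left(-13\right) = 1 \left(-3 - 2 + 2\right) \left(-13\right) = 1 \left(-3\right) \left(-13\right) = \left(-3\right) \left(-13\right) = 39$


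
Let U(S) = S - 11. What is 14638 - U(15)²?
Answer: 14622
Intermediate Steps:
U(S) = -11 + S
14638 - U(15)² = 14638 - (-11 + 15)² = 14638 - 1*4² = 14638 - 1*16 = 14638 - 16 = 14622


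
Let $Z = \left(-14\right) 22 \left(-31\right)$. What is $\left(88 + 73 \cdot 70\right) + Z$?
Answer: $14746$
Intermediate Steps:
$Z = 9548$ ($Z = \left(-308\right) \left(-31\right) = 9548$)
$\left(88 + 73 \cdot 70\right) + Z = \left(88 + 73 \cdot 70\right) + 9548 = \left(88 + 5110\right) + 9548 = 5198 + 9548 = 14746$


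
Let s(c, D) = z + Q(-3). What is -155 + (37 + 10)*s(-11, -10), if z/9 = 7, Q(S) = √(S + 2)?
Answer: 2806 + 47*I ≈ 2806.0 + 47.0*I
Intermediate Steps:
Q(S) = √(2 + S)
z = 63 (z = 9*7 = 63)
s(c, D) = 63 + I (s(c, D) = 63 + √(2 - 3) = 63 + √(-1) = 63 + I)
-155 + (37 + 10)*s(-11, -10) = -155 + (37 + 10)*(63 + I) = -155 + 47*(63 + I) = -155 + (2961 + 47*I) = 2806 + 47*I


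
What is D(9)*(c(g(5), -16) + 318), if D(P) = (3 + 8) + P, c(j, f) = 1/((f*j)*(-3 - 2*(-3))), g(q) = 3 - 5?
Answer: 152645/24 ≈ 6360.2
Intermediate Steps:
g(q) = -2
c(j, f) = 1/(3*f*j) (c(j, f) = 1/((f*j)*(-3 + 6)) = 1/((f*j)*3) = 1/(3*f*j))
D(P) = 11 + P
D(9)*(c(g(5), -16) + 318) = (11 + 9)*((⅓)/(-16*(-2)) + 318) = 20*((⅓)*(-1/16)*(-½) + 318) = 20*(1/96 + 318) = 20*(30529/96) = 152645/24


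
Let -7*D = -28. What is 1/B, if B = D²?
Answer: 1/16 ≈ 0.062500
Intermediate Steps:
D = 4 (D = -⅐*(-28) = 4)
B = 16 (B = 4² = 16)
1/B = 1/16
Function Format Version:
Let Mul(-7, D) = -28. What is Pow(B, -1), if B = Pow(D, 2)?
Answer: Rational(1, 16) ≈ 0.062500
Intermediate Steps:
D = 4 (D = Mul(Rational(-1, 7), -28) = 4)
B = 16 (B = Pow(4, 2) = 16)
Pow(B, -1) = Pow(16, -1) = Rational(1, 16)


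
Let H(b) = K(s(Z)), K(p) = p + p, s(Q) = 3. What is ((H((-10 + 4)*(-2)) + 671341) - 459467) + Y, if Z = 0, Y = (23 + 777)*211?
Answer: 380680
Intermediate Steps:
Y = 168800 (Y = 800*211 = 168800)
K(p) = 2*p
H(b) = 6 (H(b) = 2*3 = 6)
((H((-10 + 4)*(-2)) + 671341) - 459467) + Y = ((6 + 671341) - 459467) + 168800 = (671347 - 459467) + 168800 = 211880 + 168800 = 380680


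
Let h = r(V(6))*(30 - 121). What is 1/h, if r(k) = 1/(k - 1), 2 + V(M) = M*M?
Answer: -33/91 ≈ -0.36264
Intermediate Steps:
V(M) = -2 + M² (V(M) = -2 + M*M = -2 + M²)
r(k) = 1/(-1 + k)
h = -91/33 (h = (30 - 121)/(-1 + (-2 + 6²)) = -91/(-1 + (-2 + 36)) = -91/(-1 + 34) = -91/33 ≈ -2.7576)
1/h = 1/(-91/33) = -33/91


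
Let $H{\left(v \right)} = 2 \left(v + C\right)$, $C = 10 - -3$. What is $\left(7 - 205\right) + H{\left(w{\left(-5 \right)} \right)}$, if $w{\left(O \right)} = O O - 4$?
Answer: $-130$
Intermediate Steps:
$C = 13$ ($C = 10 + 3 = 13$)
$w{\left(O \right)} = -4 + O^{2}$ ($w{\left(O \right)} = O^{2} - 4 = -4 + O^{2}$)
$H{\left(v \right)} = 26 + 2 v$ ($H{\left(v \right)} = 2 \left(v + 13\right) = 2 \left(13 + v\right) = 26 + 2 v$)
$\left(7 - 205\right) + H{\left(w{\left(-5 \right)} \right)} = \left(7 - 205\right) + \left(26 + 2 \left(-4 + \left(-5\right)^{2}\right)\right) = -198 + \left(26 + 2 \left(-4 + 25\right)\right) = -198 + \left(26 + 2 \cdot 21\right) = -198 + \left(26 + 42\right) = -198 + 68 = -130$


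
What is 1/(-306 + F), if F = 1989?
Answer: 1/1683 ≈ 0.00059418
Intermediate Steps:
1/(-306 + F) = 1/(-306 + 1989) = 1/1683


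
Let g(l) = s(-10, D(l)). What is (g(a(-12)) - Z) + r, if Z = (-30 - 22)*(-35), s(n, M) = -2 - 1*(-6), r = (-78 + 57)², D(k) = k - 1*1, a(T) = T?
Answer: -1375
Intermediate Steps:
D(k) = -1 + k (D(k) = k - 1 = -1 + k)
r = 441 (r = (-21)² = 441)
s(n, M) = 4 (s(n, M) = -2 + 6 = 4)
g(l) = 4
Z = 1820 (Z = -52*(-35) = 1820)
(g(a(-12)) - Z) + r = (4 - 1*1820) + 441 = (4 - 1820) + 441 = -1816 + 441 = -1375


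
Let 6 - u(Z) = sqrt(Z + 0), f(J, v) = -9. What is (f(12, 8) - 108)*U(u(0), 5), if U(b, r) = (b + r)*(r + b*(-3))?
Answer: 16731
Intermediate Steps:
u(Z) = 6 - sqrt(Z) (u(Z) = 6 - sqrt(Z + 0) = 6 - sqrt(Z))
U(b, r) = (b + r)*(r - 3*b)
(f(12, 8) - 108)*U(u(0), 5) = (-9 - 108)*(5**2 - 3*(6 - sqrt(0))**2 - 2*(6 - sqrt(0))*5) = -117*(25 - 3*(6 - 1*0)**2 - 2*(6 - 1*0)*5) = -117*(25 - 3*(6 + 0)**2 - 2*(6 + 0)*5) = -117*(25 - 3*6**2 - 2*6*5) = -117*(25 - 3*36 - 60) = -117*(25 - 108 - 60) = -117*(-143) = 16731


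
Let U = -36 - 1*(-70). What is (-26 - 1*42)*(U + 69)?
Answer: -7004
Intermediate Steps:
U = 34 (U = -36 + 70 = 34)
(-26 - 1*42)*(U + 69) = (-26 - 1*42)*(34 + 69) = (-26 - 42)*103 = -68*103 = -7004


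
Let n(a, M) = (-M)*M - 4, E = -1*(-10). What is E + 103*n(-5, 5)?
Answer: -2977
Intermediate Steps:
E = 10
n(a, M) = -4 - M**2 (n(a, M) = -M**2 - 4 = -4 - M**2)
E + 103*n(-5, 5) = 10 + 103*(-4 - 1*5**2) = 10 + 103*(-4 - 1*25) = 10 + 103*(-4 - 25) = 10 + 103*(-29) = 10 - 2987 = -2977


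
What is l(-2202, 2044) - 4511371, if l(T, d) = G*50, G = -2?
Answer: -4511471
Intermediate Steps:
l(T, d) = -100 (l(T, d) = -2*50 = -100)
l(-2202, 2044) - 4511371 = -100 - 4511371 = -4511471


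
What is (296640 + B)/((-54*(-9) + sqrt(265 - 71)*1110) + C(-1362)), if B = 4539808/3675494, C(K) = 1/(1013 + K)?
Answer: -32270211064805861008/53450885788318037357 + 73704003020966214240*sqrt(194)/53450885788318037357 ≈ 18.602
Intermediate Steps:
B = 2269904/1837747 (B = 4539808*(1/3675494) = 2269904/1837747 ≈ 1.2352)
(296640 + B)/((-54*(-9) + sqrt(265 - 71)*1110) + C(-1362)) = (296640 + 2269904/1837747)/((-54*(-9) + sqrt(265 - 71)*1110) + 1/(1013 - 1362)) = 545151539984/(1837747*((486 + sqrt(194)*1110) + 1/(-349))) = 545151539984/(1837747*((486 + 1110*sqrt(194)) - 1/349)) = 545151539984/(1837747*(169613/349 + 1110*sqrt(194)))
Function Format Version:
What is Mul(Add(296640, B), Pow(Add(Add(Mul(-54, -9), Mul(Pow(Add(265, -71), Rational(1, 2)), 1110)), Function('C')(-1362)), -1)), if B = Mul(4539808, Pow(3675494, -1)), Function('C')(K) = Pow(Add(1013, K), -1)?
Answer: Add(Rational(-32270211064805861008, 53450885788318037357), Mul(Rational(73704003020966214240, 53450885788318037357), Pow(194, Rational(1, 2)))) ≈ 18.602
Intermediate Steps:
B = Rational(2269904, 1837747) (B = Mul(4539808, Rational(1, 3675494)) = Rational(2269904, 1837747) ≈ 1.2352)
Mul(Add(296640, B), Pow(Add(Add(Mul(-54, -9), Mul(Pow(Add(265, -71), Rational(1, 2)), 1110)), Function('C')(-1362)), -1)) = Mul(Add(296640, Rational(2269904, 1837747)), Pow(Add(Add(Mul(-54, -9), Mul(Pow(Add(265, -71), Rational(1, 2)), 1110)), Pow(Add(1013, -1362), -1)), -1)) = Mul(Rational(545151539984, 1837747), Pow(Add(Add(486, Mul(Pow(194, Rational(1, 2)), 1110)), Pow(-349, -1)), -1)) = Mul(Rational(545151539984, 1837747), Pow(Add(Add(486, Mul(1110, Pow(194, Rational(1, 2)))), Rational(-1, 349)), -1)) = Mul(Rational(545151539984, 1837747), Pow(Add(Rational(169613, 349), Mul(1110, Pow(194, Rational(1, 2)))), -1))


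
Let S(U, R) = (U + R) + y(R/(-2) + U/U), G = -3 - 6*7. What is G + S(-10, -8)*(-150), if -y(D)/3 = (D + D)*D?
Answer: 25155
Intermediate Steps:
y(D) = -6*D² (y(D) = -3*(D + D)*D = -3*2*D*D = -6*D²)
G = -45 (G = -3 - 42 = -45)
S(U, R) = R + U - 6*(1 - R/2)² (S(U, R) = (U + R) - 6*(R/(-2) + U/U)² = (R + U) - 6*(R*(-½) + 1)² = (R + U) - 6*(-R/2 + 1)² = (R + U) - 6*(1 - R/2)² = R + U - 6*(1 - R/2)²)
G + S(-10, -8)*(-150) = -45 + (-8 - 10 - 3*(-2 - 8)²/2)*(-150) = -45 + (-8 - 10 - 3/2*(-10)²)*(-150) = -45 + (-8 - 10 - 3/2*100)*(-150) = -45 + (-8 - 10 - 150)*(-150) = -45 - 168*(-150) = -45 + 25200 = 25155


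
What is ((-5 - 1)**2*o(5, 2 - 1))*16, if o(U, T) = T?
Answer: 576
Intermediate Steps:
((-5 - 1)**2*o(5, 2 - 1))*16 = ((-5 - 1)**2*(2 - 1))*16 = ((-6)**2*1)*16 = (36*1)*16 = 36*16 = 576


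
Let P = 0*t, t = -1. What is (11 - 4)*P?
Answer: 0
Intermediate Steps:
P = 0 (P = 0*(-1) = 0)
(11 - 4)*P = (11 - 4)*0 = 7*0 = 0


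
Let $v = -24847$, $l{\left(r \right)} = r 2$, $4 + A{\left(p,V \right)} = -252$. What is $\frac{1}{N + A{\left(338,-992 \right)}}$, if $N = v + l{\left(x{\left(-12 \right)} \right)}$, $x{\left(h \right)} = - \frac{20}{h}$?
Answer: $- \frac{3}{75299} \approx -3.9841 \cdot 10^{-5}$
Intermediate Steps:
$A{\left(p,V \right)} = -256$ ($A{\left(p,V \right)} = -4 - 252 = -256$)
$l{\left(r \right)} = 2 r$
$N = - \frac{74531}{3}$ ($N = -24847 + 2 \left(- \frac{20}{-12}\right) = -24847 + 2 \left(\left(-20\right) \left(- \frac{1}{12}\right)\right) = -24847 + 2 \cdot \frac{5}{3} = -24847 + \frac{10}{3} = - \frac{74531}{3} \approx -24844.0$)
$\frac{1}{N + A{\left(338,-992 \right)}} = \frac{1}{- \frac{74531}{3} - 256} = \frac{1}{- \frac{75299}{3}} = - \frac{3}{75299}$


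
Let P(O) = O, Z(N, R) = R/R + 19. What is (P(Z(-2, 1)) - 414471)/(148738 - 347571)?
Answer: 414451/198833 ≈ 2.0844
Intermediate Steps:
Z(N, R) = 20 (Z(N, R) = 1 + 19 = 20)
(P(Z(-2, 1)) - 414471)/(148738 - 347571) = (20 - 414471)/(148738 - 347571) = -414451/(-198833) = -414451*(-1/198833) = 414451/198833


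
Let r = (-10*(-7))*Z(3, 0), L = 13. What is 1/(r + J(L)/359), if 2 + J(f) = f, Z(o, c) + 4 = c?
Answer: -359/100509 ≈ -0.0035718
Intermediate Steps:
Z(o, c) = -4 + c
J(f) = -2 + f
r = -280 (r = (-10*(-7))*(-4 + 0) = 70*(-4) = -280)
1/(r + J(L)/359) = 1/(-280 + (-2 + 13)/359) = 1/(-280 + 11*(1/359)) = 1/(-280 + 11/359) = 1/(-100509/359) = -359/100509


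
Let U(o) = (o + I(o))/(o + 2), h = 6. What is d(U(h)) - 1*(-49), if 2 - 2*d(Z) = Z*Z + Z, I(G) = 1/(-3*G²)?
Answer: 73671983/1492992 ≈ 49.345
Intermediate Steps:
I(G) = -1/(3*G²)
U(o) = (o - 1/(3*o²))/(2 + o) (U(o) = (o - 1/(3*o²))/(o + 2) = (o - 1/(3*o²))/(2 + o))
d(Z) = 1 - Z/2 - Z²/2 (d(Z) = 1 - (Z*Z + Z)/2 = 1 - (Z² + Z)/2 = 1 - (Z + Z²)/2 = 1 + (-Z/2 - Z²/2) = 1 - Z/2 - Z²/2)
d(U(h)) - 1*(-49) = (1 - (-⅓ + 6³)/(2*6²*(2 + 6)) - (-⅓ + 6³)²/(1296*(2 + 6)²)/2) - 1*(-49) = (1 - (-⅓ + 216)/(72*8) - (-⅓ + 216)²/82944/2) + 49 = (1 - 647/(72*8*3) - ((1/36)*(⅛)*(647/3))²/2) + 49 = (1 - ½*647/864 - (647/864)²/2) + 49 = (1 - 647/1728 - ½*418609/746496) + 49 = (1 - 647/1728 - 418609/1492992) + 49 = 515375/1492992 + 49 = 73671983/1492992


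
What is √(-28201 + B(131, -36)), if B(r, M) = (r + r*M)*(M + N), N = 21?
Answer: √40574 ≈ 201.43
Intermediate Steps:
B(r, M) = (21 + M)*(r + M*r) (B(r, M) = (r + r*M)*(M + 21) = (r + M*r)*(21 + M) = (21 + M)*(r + M*r))
√(-28201 + B(131, -36)) = √(-28201 + 131*(21 + (-36)² + 22*(-36))) = √(-28201 + 131*(21 + 1296 - 792)) = √(-28201 + 131*525) = √(-28201 + 68775) = √40574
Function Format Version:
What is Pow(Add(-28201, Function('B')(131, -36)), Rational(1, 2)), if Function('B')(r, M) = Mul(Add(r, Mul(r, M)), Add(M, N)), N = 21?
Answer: Pow(40574, Rational(1, 2)) ≈ 201.43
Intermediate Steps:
Function('B')(r, M) = Mul(Add(21, M), Add(r, Mul(M, r))) (Function('B')(r, M) = Mul(Add(r, Mul(r, M)), Add(M, 21)) = Mul(Add(r, Mul(M, r)), Add(21, M)) = Mul(Add(21, M), Add(r, Mul(M, r))))
Pow(Add(-28201, Function('B')(131, -36)), Rational(1, 2)) = Pow(Add(-28201, Mul(131, Add(21, Pow(-36, 2), Mul(22, -36)))), Rational(1, 2)) = Pow(Add(-28201, Mul(131, Add(21, 1296, -792))), Rational(1, 2)) = Pow(Add(-28201, Mul(131, 525)), Rational(1, 2)) = Pow(Add(-28201, 68775), Rational(1, 2)) = Pow(40574, Rational(1, 2))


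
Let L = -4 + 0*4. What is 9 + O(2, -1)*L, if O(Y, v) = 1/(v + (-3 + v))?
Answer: 49/5 ≈ 9.8000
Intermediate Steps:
O(Y, v) = 1/(-3 + 2*v)
L = -4 (L = -4 + 0 = -4)
9 + O(2, -1)*L = 9 - 4/(-3 + 2*(-1)) = 9 - 4/(-3 - 2) = 9 - 4/(-5) = 9 - ⅕*(-4) = 9 + ⅘ = 49/5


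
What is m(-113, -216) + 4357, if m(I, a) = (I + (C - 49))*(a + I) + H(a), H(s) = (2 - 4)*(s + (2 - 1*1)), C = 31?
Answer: 47886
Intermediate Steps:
H(s) = -2 - 2*s (H(s) = -2*(s + (2 - 1)) = -2*(s + 1) = -2*(1 + s) = -2 - 2*s)
m(I, a) = -2 - 2*a + (-18 + I)*(I + a) (m(I, a) = (I + (31 - 49))*(a + I) + (-2 - 2*a) = (I - 18)*(I + a) + (-2 - 2*a) = (-18 + I)*(I + a) + (-2 - 2*a) = -2 - 2*a + (-18 + I)*(I + a))
m(-113, -216) + 4357 = (-2 + (-113)² - 20*(-216) - 18*(-113) - 113*(-216)) + 4357 = (-2 + 12769 + 4320 + 2034 + 24408) + 4357 = 43529 + 4357 = 47886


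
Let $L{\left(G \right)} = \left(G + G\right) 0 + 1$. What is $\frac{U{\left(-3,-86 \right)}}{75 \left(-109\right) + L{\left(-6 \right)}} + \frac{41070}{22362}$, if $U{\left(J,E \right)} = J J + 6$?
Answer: $\frac{55895125}{30464498} \approx 1.8348$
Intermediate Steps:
$L{\left(G \right)} = 1$ ($L{\left(G \right)} = 2 G 0 + 1 = 0 + 1 = 1$)
$U{\left(J,E \right)} = 6 + J^{2}$ ($U{\left(J,E \right)} = J^{2} + 6 = 6 + J^{2}$)
$\frac{U{\left(-3,-86 \right)}}{75 \left(-109\right) + L{\left(-6 \right)}} + \frac{41070}{22362} = \frac{6 + \left(-3\right)^{2}}{75 \left(-109\right) + 1} + \frac{41070}{22362} = \frac{6 + 9}{-8175 + 1} + 41070 \cdot \frac{1}{22362} = \frac{15}{-8174} + \frac{6845}{3727} = 15 \left(- \frac{1}{8174}\right) + \frac{6845}{3727} = - \frac{15}{8174} + \frac{6845}{3727} = \frac{55895125}{30464498}$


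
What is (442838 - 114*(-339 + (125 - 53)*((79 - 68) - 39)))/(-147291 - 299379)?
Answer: -355654/223335 ≈ -1.5925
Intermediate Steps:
(442838 - 114*(-339 + (125 - 53)*((79 - 68) - 39)))/(-147291 - 299379) = (442838 - 114*(-339 + 72*(11 - 39)))/(-446670) = (442838 - 114*(-339 + 72*(-28)))*(-1/446670) = (442838 - 114*(-339 - 2016))*(-1/446670) = (442838 - 114*(-2355))*(-1/446670) = (442838 + 268470)*(-1/446670) = 711308*(-1/446670) = -355654/223335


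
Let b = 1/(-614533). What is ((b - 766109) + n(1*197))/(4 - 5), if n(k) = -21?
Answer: 470812167291/614533 ≈ 7.6613e+5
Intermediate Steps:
b = -1/614533 ≈ -1.6273e-6
((b - 766109) + n(1*197))/(4 - 5) = ((-1/614533 - 766109) - 21)/(4 - 5) = (-470799262098/614533 - 21)/(-1) = -1*(-470812167291/614533) = 470812167291/614533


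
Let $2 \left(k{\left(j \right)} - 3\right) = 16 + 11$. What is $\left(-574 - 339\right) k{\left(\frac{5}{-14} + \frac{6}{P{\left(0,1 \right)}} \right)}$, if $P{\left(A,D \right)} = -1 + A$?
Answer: $- \frac{30129}{2} \approx -15065.0$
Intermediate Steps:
$k{\left(j \right)} = \frac{33}{2}$ ($k{\left(j \right)} = 3 + \frac{16 + 11}{2} = 3 + \frac{1}{2} \cdot 27 = 3 + \frac{27}{2} = \frac{33}{2}$)
$\left(-574 - 339\right) k{\left(\frac{5}{-14} + \frac{6}{P{\left(0,1 \right)}} \right)} = \left(-574 - 339\right) \frac{33}{2} = \left(-913\right) \frac{33}{2} = - \frac{30129}{2}$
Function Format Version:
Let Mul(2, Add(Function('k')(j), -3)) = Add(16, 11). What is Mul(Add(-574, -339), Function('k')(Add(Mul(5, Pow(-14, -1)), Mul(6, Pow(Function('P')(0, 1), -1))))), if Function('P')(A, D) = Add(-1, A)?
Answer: Rational(-30129, 2) ≈ -15065.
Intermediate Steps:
Function('k')(j) = Rational(33, 2) (Function('k')(j) = Add(3, Mul(Rational(1, 2), Add(16, 11))) = Add(3, Mul(Rational(1, 2), 27)) = Add(3, Rational(27, 2)) = Rational(33, 2))
Mul(Add(-574, -339), Function('k')(Add(Mul(5, Pow(-14, -1)), Mul(6, Pow(Function('P')(0, 1), -1))))) = Mul(Add(-574, -339), Rational(33, 2)) = Mul(-913, Rational(33, 2)) = Rational(-30129, 2)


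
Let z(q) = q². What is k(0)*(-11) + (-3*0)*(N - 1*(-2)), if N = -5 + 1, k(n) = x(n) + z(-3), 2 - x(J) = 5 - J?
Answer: -66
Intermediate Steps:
x(J) = -3 + J (x(J) = 2 - (5 - J) = 2 + (-5 + J) = -3 + J)
k(n) = 6 + n (k(n) = (-3 + n) + (-3)² = (-3 + n) + 9 = 6 + n)
N = -4
k(0)*(-11) + (-3*0)*(N - 1*(-2)) = (6 + 0)*(-11) + (-3*0)*(-4 - 1*(-2)) = 6*(-11) + 0*(-4 + 2) = -66 + 0*(-2) = -66 + 0 = -66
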